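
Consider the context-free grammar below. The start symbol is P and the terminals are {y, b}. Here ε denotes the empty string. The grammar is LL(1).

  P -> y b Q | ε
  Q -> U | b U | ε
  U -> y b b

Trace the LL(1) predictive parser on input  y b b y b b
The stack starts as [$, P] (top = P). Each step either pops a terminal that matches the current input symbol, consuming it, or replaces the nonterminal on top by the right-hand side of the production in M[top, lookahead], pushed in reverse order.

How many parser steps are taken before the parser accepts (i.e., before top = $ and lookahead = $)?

     Stack    Input          Action
  1  $ P      y b b y b b $  expand P -> y b Q
  2  $ Q b y  y b b y b b $  match y
  3  $ Q b    b b y b b $    match b
  4  $ Q      b y b b $      expand Q -> b U
  5  $ U b    b y b b $      match b
  6  $ U      y b b $        expand U -> y b b
  7  $ b b y  y b b $        match y
  8  $ b b    b b $          match b
  9  $ b      b $            match b
Accept reached after 9 steps.

9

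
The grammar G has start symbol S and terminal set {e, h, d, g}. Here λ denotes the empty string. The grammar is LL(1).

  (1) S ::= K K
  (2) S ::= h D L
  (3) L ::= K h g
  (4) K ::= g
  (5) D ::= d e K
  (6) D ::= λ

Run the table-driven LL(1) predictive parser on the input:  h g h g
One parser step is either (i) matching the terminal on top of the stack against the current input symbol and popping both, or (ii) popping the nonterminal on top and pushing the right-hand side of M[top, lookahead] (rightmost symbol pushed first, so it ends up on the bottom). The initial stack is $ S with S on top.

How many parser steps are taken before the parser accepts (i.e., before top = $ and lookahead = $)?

8

step 1: stack=$ S  input=h g h g $  — expand S ::= h D L
step 2: stack=$ L D h  input=h g h g $  — match h
step 3: stack=$ L D  input=g h g $  — expand D ::= λ
step 4: stack=$ L  input=g h g $  — expand L ::= K h g
step 5: stack=$ g h K  input=g h g $  — expand K ::= g
step 6: stack=$ g h g  input=g h g $  — match g
step 7: stack=$ g h  input=h g $  — match h
step 8: stack=$ g  input=g $  — match g
Accept reached after 8 steps.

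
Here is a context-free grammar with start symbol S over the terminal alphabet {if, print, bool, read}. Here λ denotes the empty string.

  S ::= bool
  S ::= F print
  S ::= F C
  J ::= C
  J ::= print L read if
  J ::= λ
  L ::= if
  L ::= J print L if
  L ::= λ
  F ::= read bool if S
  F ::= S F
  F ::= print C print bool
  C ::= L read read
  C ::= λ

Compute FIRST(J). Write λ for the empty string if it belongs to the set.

FIRST(S): from S::=bool we get {bool}; from S::=F print we get {bool, print, read}; from S::=F C we get {bool, print, read}. So FIRST(S) = {bool, print, read}.
FIRST(F): from F::=read bool if S we get {read}; from F::=S F we get {bool, print, read}; from F::=print C print bool we get {print}. So FIRST(F) = {bool, print, read}.
FIRST(J): from J::=C we get {λ, if, print, read}; from J::=print L read if we get {print}; from J::=λ we get {λ}. So FIRST(J) = {λ, if, print, read}.
FIRST(L): from L::=if we get {if}; from L::=J print L if we get {if, print, read}; from L::=λ we get {λ}. So FIRST(L) = {λ, if, print, read}.
FIRST(C): from C::=L read read we get {if, print, read}; from C::=λ we get {λ}. So FIRST(C) = {λ, if, print, read}.

{λ, if, print, read}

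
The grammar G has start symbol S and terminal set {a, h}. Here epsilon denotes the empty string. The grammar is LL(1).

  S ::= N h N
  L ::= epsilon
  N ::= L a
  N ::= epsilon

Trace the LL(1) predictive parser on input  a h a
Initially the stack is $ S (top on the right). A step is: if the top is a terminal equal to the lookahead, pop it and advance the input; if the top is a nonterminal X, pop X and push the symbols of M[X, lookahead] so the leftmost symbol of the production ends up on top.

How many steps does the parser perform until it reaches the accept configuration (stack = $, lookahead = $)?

step 1: stack=$ S  input=a h a $  — expand S ::= N h N
step 2: stack=$ N h N  input=a h a $  — expand N ::= L a
step 3: stack=$ N h a L  input=a h a $  — expand L ::= epsilon
step 4: stack=$ N h a  input=a h a $  — match a
step 5: stack=$ N h  input=h a $  — match h
step 6: stack=$ N  input=a $  — expand N ::= L a
step 7: stack=$ a L  input=a $  — expand L ::= epsilon
step 8: stack=$ a  input=a $  — match a
Accept reached after 8 steps.

8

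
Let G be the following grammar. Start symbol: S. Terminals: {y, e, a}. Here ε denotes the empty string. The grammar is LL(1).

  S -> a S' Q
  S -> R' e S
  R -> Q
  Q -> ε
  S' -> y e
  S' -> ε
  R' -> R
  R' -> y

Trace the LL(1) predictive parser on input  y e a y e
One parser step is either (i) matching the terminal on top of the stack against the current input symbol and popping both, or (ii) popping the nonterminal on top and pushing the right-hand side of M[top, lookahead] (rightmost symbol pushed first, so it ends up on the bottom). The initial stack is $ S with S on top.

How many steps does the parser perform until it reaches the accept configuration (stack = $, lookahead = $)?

10

step 1: stack=$ S  input=y e a y e $  — expand S -> R' e S
step 2: stack=$ S e R'  input=y e a y e $  — expand R' -> y
step 3: stack=$ S e y  input=y e a y e $  — match y
step 4: stack=$ S e  input=e a y e $  — match e
step 5: stack=$ S  input=a y e $  — expand S -> a S' Q
step 6: stack=$ Q S' a  input=a y e $  — match a
step 7: stack=$ Q S'  input=y e $  — expand S' -> y e
step 8: stack=$ Q e y  input=y e $  — match y
step 9: stack=$ Q e  input=e $  — match e
step 10: stack=$ Q  input=$  — expand Q -> ε
Accept reached after 10 steps.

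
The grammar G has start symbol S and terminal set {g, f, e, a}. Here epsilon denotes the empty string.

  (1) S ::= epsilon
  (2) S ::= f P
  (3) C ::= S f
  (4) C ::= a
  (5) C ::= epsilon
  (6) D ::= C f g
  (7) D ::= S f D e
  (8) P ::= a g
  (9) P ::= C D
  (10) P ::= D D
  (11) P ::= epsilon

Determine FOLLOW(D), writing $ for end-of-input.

FIRST(S) = {epsilon, f}
FIRST(C) = {epsilon, a, f}  (via S f)
FIRST(D) = {a, f}  (via C f g, S f D e)
FIRST(P) = {epsilon, a, f}  (via C D, D D)
FOLLOW(S) includes $ since S is the start symbol.
FOLLOW(S): in C::=S f, S is followed by f with FIRST {f}; in D::=S f D e, S is followed by f D e with FIRST {f}. Thus FOLLOW(S) = {$, f}.
FOLLOW(C): in D::=C f g, C is followed by f g with FIRST {f}; in P::=C D, C is followed by D with FIRST {a, f}. Thus FOLLOW(C) = {a, f}.
FOLLOW(P): in S::=f P, the suffix after P is empty, so FOLLOW(P) ⊇ FOLLOW(S) = {$, f}. Thus FOLLOW(P) = {$, f}.
FOLLOW(D): in D::=S f D e, D is followed by e with FIRST {e}; in P::=C D, the suffix after D is empty, so FOLLOW(D) ⊇ FOLLOW(P) = {$, f}; in P::=D D (occurrence 1), D is followed by D with FIRST {a, f}; in P::=D D (occurrence 2), the suffix after D is empty, so FOLLOW(D) ⊇ FOLLOW(P) = {$, f}. Thus FOLLOW(D) = {$, a, e, f}.

{$, a, e, f}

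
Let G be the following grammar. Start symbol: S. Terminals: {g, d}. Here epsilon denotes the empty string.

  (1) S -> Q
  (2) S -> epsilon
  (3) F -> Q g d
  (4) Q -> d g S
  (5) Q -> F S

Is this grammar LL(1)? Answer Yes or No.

No

FIRST(S) = {epsilon, d}
FIRST(F) = {d}
FIRST(Q) = {d}
FOLLOW(S) = {$, g}
FOLLOW(F) = {$, d, g}
FOLLOW(Q) = {$, g}
Cell M[Q, d] receives both Q -> d g S and Q -> F S — the grammar is not LL(1).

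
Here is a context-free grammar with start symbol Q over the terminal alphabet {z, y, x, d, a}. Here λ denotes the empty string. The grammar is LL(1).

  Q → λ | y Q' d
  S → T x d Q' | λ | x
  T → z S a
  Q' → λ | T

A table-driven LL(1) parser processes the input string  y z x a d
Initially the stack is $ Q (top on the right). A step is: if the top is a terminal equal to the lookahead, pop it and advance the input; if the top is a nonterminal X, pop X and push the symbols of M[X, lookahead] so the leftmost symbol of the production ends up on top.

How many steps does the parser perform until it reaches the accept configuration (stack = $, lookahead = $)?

step 1: stack=$ Q  input=y z x a d $  — expand Q → y Q' d
step 2: stack=$ d Q' y  input=y z x a d $  — match y
step 3: stack=$ d Q'  input=z x a d $  — expand Q' → T
step 4: stack=$ d T  input=z x a d $  — expand T → z S a
step 5: stack=$ d a S z  input=z x a d $  — match z
step 6: stack=$ d a S  input=x a d $  — expand S → x
step 7: stack=$ d a x  input=x a d $  — match x
step 8: stack=$ d a  input=a d $  — match a
step 9: stack=$ d  input=d $  — match d
Accept reached after 9 steps.

9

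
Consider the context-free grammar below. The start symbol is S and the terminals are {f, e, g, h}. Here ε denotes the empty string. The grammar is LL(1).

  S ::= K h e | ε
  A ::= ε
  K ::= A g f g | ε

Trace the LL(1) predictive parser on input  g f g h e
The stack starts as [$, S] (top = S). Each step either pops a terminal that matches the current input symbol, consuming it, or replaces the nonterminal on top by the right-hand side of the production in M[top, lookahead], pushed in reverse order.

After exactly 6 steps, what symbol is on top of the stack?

     Stack          Input        Action
  1  $ S            g f g h e $  expand S ::= K h e
  2  $ e h K        g f g h e $  expand K ::= A g f g
  3  $ e h g f g A  g f g h e $  expand A ::= ε
  4  $ e h g f g    g f g h e $  match g
  5  $ e h g f      f g h e $    match f
  6  $ e h g        g h e $      match g
Stack after step 6: $ e h (top = h).

h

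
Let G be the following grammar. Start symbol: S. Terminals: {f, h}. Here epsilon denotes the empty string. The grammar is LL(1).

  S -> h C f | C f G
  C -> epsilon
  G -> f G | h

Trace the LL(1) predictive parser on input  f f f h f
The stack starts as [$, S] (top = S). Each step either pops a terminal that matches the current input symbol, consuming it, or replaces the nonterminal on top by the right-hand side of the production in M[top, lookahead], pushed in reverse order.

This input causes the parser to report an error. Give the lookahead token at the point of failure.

f

      Stack    Input        Action
   1  $ S      f f f h f $  expand S -> C f G
   2  $ G f C  f f f h f $  expand C -> epsilon
   3  $ G f    f f f h f $  match f
   4  $ G      f f h f $    expand G -> f G
   5  $ G f    f f h f $    match f
   6  $ G      f h f $      expand G -> f G
   7  $ G f    f h f $      match f
   8  $ G      h f $        expand G -> h
   9  $ h      h f $        match h
  10  $        f $          error: stack empty but input remains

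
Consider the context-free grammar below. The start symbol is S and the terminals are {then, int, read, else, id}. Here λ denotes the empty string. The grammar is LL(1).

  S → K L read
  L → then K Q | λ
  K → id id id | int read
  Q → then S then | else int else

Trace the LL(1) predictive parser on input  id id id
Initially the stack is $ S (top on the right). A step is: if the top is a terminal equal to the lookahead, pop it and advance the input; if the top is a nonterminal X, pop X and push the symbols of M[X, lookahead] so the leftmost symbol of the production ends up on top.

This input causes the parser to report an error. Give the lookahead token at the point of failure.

     Stack              Input       Action
  1  $ S                id id id $  expand S → K L read
  2  $ read L K         id id id $  expand K → id id id
  3  $ read L id id id  id id id $  match id
  4  $ read L id id     id id $     match id
  5  $ read L id        id $        match id
  6  $ read L           $           error: M[L, $] is empty

$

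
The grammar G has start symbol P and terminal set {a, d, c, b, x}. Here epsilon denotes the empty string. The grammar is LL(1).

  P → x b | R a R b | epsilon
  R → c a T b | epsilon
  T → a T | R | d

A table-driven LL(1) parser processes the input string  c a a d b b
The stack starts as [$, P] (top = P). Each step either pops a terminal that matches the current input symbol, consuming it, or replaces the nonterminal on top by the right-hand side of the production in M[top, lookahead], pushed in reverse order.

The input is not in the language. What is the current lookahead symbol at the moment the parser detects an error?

b

      Stack            Input          Action
   1  $ P              c a a d b b $  expand P → R a R b
   2  $ b R a R        c a a d b b $  expand R → c a T b
   3  $ b R a b T a c  c a a d b b $  match c
   4  $ b R a b T a    a a d b b $    match a
   5  $ b R a b T      a d b b $      expand T → a T
   6  $ b R a b T a    a d b b $      match a
   7  $ b R a b T      d b b $        expand T → d
   8  $ b R a b d      d b b $        match d
   9  $ b R a b        b b $          match b
  10  $ b R a          b $            error: top is terminal a but lookahead is b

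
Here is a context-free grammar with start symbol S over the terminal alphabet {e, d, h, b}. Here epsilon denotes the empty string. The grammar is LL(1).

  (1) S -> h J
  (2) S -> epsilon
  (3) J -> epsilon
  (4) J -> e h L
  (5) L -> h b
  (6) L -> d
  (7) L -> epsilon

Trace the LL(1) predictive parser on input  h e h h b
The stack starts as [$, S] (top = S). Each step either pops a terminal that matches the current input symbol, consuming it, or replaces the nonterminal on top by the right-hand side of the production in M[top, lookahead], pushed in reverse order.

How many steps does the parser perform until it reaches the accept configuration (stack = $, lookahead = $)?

8

step 1: stack=$ S  input=h e h h b $  — expand S -> h J
step 2: stack=$ J h  input=h e h h b $  — match h
step 3: stack=$ J  input=e h h b $  — expand J -> e h L
step 4: stack=$ L h e  input=e h h b $  — match e
step 5: stack=$ L h  input=h h b $  — match h
step 6: stack=$ L  input=h b $  — expand L -> h b
step 7: stack=$ b h  input=h b $  — match h
step 8: stack=$ b  input=b $  — match b
Accept reached after 8 steps.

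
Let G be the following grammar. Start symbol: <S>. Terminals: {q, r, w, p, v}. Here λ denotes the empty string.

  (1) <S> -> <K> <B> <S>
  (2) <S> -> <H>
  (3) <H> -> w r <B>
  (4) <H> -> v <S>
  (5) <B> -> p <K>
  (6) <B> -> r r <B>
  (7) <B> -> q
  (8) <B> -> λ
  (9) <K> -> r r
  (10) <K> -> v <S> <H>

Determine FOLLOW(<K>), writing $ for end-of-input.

{$, p, q, r, v, w}

FIRST(<H>): from <H>->w r <B> we get {w}; from <H>->v <S> we get {v}. So FIRST(<H>) = {v, w}.
FIRST(<B>): from <B>->p <K> we get {p}; from <B>->r r <B> we get {r}; from <B>->q we get {q}; from <B>->λ we get {λ}. So FIRST(<B>) = {λ, p, q, r}.
FIRST(<K>): from <K>->r r we get {r}; from <K>->v <S> <H> we get {v}. So FIRST(<K>) = {r, v}.
FIRST(<S>): from <S>-><K> <B> <S> we get {r, v}; from <S>-><H> we get {v, w}. So FIRST(<S>) = {r, v, w}.
FOLLOW(<S>) includes $ since <S> is the start symbol.
FOLLOW(<S>): in <S>-><K> <B> <S>, the suffix after <S> is empty (adds nothing new); in <H>->v <S>, the suffix after <S> is empty, so FOLLOW(<S>) ⊇ FOLLOW(<H>) = {$, p, q, r, v, w}; in <K>->v <S> <H>, <S> is followed by <H> with FIRST {v, w}. Thus FOLLOW(<S>) = {$, p, q, r, v, w}.
FOLLOW(<H>): in <S>-><H>, the suffix after <H> is empty, so FOLLOW(<H>) ⊇ FOLLOW(<S>) = {$, p, q, r, v, w}; in <K>->v <S> <H>, the suffix after <H> is empty, so FOLLOW(<H>) ⊇ FOLLOW(<K>) = {$, p, q, r, v, w}. Thus FOLLOW(<H>) = {$, p, q, r, v, w}.
FOLLOW(<B>): in <S>-><K> <B> <S>, <B> is followed by <S> with FIRST {r, v, w}; in <H>->w r <B>, the suffix after <B> is empty, so FOLLOW(<B>) ⊇ FOLLOW(<H>) = {$, p, q, r, v, w}; in <B>->r r <B>, the suffix after <B> is empty (adds nothing new). Thus FOLLOW(<B>) = {$, p, q, r, v, w}.
FOLLOW(<K>): in <S>-><K> <B> <S>, <K> is followed by <B> <S> with FIRST {p, q, r, v, w}; in <B>->p <K>, the suffix after <K> is empty, so FOLLOW(<K>) ⊇ FOLLOW(<B>) = {$, p, q, r, v, w}. Thus FOLLOW(<K>) = {$, p, q, r, v, w}.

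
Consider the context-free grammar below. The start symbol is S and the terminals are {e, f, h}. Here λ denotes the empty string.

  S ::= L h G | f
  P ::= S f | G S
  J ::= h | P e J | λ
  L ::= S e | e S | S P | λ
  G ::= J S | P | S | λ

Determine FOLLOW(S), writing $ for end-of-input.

FIRST(S): from S::=L h G we get {e, f, h}; from S::=f we get {f}. So FIRST(S) = {e, f, h}.
FIRST(L): from L::=S e we get {e, f, h}; from L::=e S we get {e}; from L::=S P we get {e, f, h}; from L::=λ we get {λ}. So FIRST(L) = {λ, e, f, h}.
FIRST(P): from P::=S f we get {e, f, h}; from P::=G S we get {e, f, h}. So FIRST(P) = {e, f, h}.
FIRST(J): from J::=h we get {h}; from J::=P e J we get {e, f, h}; from J::=λ we get {λ}. So FIRST(J) = {λ, e, f, h}.
FIRST(G): from G::=J S we get {e, f, h}; from G::=P we get {e, f, h}; from G::=S we get {e, f, h}; from G::=λ we get {λ}. So FIRST(G) = {λ, e, f, h}.
FOLLOW(S) includes $ since S is the start symbol.
FOLLOW(J): in J::=P e J, the suffix after J is empty (adds nothing new); in G::=J S, J is followed by S with FIRST {e, f, h}. Thus FOLLOW(J) = {e, f, h}.
FOLLOW(L): in S::=L h G, L is followed by h G with FIRST {h}. Thus FOLLOW(L) = {h}.
FOLLOW(S): in P::=S f, S is followed by f with FIRST {f}; in P::=G S, the suffix after S is empty, so FOLLOW(S) ⊇ FOLLOW(P) = {$, e, f, h}; in L::=S e, S is followed by e with FIRST {e}; in L::=e S, the suffix after S is empty, so FOLLOW(S) ⊇ FOLLOW(L) = {h}; in L::=S P, S is followed by P with FIRST {e, f, h}; in G::=J S, the suffix after S is empty, so FOLLOW(S) ⊇ FOLLOW(G) = {$, e, f, h}; in G::=S, the suffix after S is empty, so FOLLOW(S) ⊇ FOLLOW(G) = {$, e, f, h}. Thus FOLLOW(S) = {$, e, f, h}.
FOLLOW(G): in S::=L h G, the suffix after G is empty, so FOLLOW(G) ⊇ FOLLOW(S) = {$, e, f, h}; in P::=G S, G is followed by S with FIRST {e, f, h}. Thus FOLLOW(G) = {$, e, f, h}.
FOLLOW(P): in J::=P e J, P is followed by e J with FIRST {e}; in L::=S P, the suffix after P is empty, so FOLLOW(P) ⊇ FOLLOW(L) = {h}; in G::=P, the suffix after P is empty, so FOLLOW(P) ⊇ FOLLOW(G) = {$, e, f, h}. Thus FOLLOW(P) = {$, e, f, h}.

{$, e, f, h}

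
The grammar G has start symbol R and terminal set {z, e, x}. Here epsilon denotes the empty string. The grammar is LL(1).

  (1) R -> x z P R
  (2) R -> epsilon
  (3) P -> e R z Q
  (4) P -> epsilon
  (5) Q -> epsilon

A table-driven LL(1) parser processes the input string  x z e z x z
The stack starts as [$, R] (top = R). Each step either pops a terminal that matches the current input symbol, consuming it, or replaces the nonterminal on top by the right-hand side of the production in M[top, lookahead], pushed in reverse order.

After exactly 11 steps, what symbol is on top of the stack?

P

      Stack        Input          Action
   1  $ R          x z e z x z $  expand R -> x z P R
   2  $ R P z x    x z e z x z $  match x
   3  $ R P z      z e z x z $    match z
   4  $ R P        e z x z $      expand P -> e R z Q
   5  $ R Q z R e  e z x z $      match e
   6  $ R Q z R    z x z $        expand R -> epsilon
   7  $ R Q z      z x z $        match z
   8  $ R Q        x z $          expand Q -> epsilon
   9  $ R          x z $          expand R -> x z P R
  10  $ R P z x    x z $          match x
  11  $ R P z      z $            match z
Stack after step 11: $ R P (top = P).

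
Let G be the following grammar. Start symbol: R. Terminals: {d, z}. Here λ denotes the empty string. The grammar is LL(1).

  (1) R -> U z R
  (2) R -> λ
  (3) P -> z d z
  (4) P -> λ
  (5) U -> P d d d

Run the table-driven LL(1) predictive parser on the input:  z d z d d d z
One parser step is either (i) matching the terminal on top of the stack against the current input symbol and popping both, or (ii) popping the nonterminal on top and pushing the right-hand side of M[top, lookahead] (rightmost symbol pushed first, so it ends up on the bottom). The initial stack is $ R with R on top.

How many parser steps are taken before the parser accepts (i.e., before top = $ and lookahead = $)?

11

step 1: stack=$ R  input=z d z d d d z $  — expand R -> U z R
step 2: stack=$ R z U  input=z d z d d d z $  — expand U -> P d d d
step 3: stack=$ R z d d d P  input=z d z d d d z $  — expand P -> z d z
step 4: stack=$ R z d d d z d z  input=z d z d d d z $  — match z
step 5: stack=$ R z d d d z d  input=d z d d d z $  — match d
step 6: stack=$ R z d d d z  input=z d d d z $  — match z
step 7: stack=$ R z d d d  input=d d d z $  — match d
step 8: stack=$ R z d d  input=d d z $  — match d
step 9: stack=$ R z d  input=d z $  — match d
step 10: stack=$ R z  input=z $  — match z
step 11: stack=$ R  input=$  — expand R -> λ
Accept reached after 11 steps.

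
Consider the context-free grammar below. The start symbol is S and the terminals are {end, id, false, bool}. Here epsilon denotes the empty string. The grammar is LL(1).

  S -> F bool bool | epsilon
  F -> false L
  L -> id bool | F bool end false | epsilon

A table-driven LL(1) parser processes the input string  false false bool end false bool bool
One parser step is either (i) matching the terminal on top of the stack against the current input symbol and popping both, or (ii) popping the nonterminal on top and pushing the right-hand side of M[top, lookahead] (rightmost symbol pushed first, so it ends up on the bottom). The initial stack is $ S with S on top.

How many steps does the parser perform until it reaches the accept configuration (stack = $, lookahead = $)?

      Stack                               Input                                   Action
   1  $ S                                 false false bool end false bool bool $  expand S -> F bool bool
   2  $ bool bool F                       false false bool end false bool bool $  expand F -> false L
   3  $ bool bool L false                 false false bool end false bool bool $  match false
   4  $ bool bool L                       false bool end false bool bool $        expand L -> F bool end false
   5  $ bool bool false end bool F        false bool end false bool bool $        expand F -> false L
   6  $ bool bool false end bool L false  false bool end false bool bool $        match false
   7  $ bool bool false end bool L        bool end false bool bool $              expand L -> epsilon
   8  $ bool bool false end bool          bool end false bool bool $              match bool
   9  $ bool bool false end               end false bool bool $                   match end
  10  $ bool bool false                   false bool bool $                       match false
  11  $ bool bool                         bool bool $                             match bool
  12  $ bool                              bool $                                  match bool
Accept reached after 12 steps.

12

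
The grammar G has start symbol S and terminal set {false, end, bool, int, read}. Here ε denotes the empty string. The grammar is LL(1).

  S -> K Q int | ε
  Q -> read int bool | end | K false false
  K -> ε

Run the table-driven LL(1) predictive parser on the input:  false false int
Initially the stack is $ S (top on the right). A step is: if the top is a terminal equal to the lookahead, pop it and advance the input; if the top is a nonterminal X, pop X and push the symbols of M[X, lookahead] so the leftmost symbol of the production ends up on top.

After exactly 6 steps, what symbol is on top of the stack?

     Stack                Input              Action
  1  $ S                  false false int $  expand S -> K Q int
  2  $ int Q K            false false int $  expand K -> ε
  3  $ int Q              false false int $  expand Q -> K false false
  4  $ int false false K  false false int $  expand K -> ε
  5  $ int false false    false false int $  match false
  6  $ int false          false int $        match false
Stack after step 6: $ int (top = int).

int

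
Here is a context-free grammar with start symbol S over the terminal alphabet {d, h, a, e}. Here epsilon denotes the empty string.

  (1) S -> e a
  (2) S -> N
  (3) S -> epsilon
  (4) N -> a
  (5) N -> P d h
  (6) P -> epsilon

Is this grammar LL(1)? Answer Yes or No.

FIRST(S) = {epsilon, a, d, e}
FIRST(N) = {a, d}
FIRST(P) = {epsilon}
FOLLOW(S) = {$}
FOLLOW(N) = {$}
FOLLOW(P) = {d}
Each cell of M receives at most one production.

Yes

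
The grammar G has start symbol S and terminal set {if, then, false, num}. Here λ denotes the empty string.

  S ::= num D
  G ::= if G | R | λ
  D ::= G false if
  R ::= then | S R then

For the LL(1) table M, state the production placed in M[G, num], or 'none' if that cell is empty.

G ::= R

FIRST(S) = {num}
FIRST(R) = {num, then}  (via S R then)
FIRST(G) = {λ, if, num, then}  (via R)
FIRST(D) = {false, if, num, then}  (via G false if)
FOLLOW(S) includes $ since S is the start symbol.
FOLLOW(G): in G::=if G, the suffix after G is empty (adds nothing new); in D::=G false if, G is followed by false if with FIRST {false}. Thus FOLLOW(G) = {false}.
For G ::= if G: FIRST(if G) = {if}, so it goes in M[G, t] for t ∈ {if}.
For G ::= R: FIRST(R) = {num, then}, so it goes in M[G, t] for t ∈ {num, then}.
For G ::= λ: FIRST(λ) = {λ}, so it goes in M[G, t] for t ∈ {}; since λ ∈ FIRST, also for every t ∈ FOLLOW(G) = {false}.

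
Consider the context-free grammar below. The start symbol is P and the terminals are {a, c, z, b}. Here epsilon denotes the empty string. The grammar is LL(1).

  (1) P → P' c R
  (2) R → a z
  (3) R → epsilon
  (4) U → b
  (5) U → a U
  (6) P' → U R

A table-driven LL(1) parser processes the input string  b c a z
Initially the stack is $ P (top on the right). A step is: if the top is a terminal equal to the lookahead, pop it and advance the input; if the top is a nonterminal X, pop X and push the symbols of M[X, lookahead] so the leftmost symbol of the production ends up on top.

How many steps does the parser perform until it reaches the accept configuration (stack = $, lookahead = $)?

9

step 1: stack=$ P  input=b c a z $  — expand P → P' c R
step 2: stack=$ R c P'  input=b c a z $  — expand P' → U R
step 3: stack=$ R c R U  input=b c a z $  — expand U → b
step 4: stack=$ R c R b  input=b c a z $  — match b
step 5: stack=$ R c R  input=c a z $  — expand R → epsilon
step 6: stack=$ R c  input=c a z $  — match c
step 7: stack=$ R  input=a z $  — expand R → a z
step 8: stack=$ z a  input=a z $  — match a
step 9: stack=$ z  input=z $  — match z
Accept reached after 9 steps.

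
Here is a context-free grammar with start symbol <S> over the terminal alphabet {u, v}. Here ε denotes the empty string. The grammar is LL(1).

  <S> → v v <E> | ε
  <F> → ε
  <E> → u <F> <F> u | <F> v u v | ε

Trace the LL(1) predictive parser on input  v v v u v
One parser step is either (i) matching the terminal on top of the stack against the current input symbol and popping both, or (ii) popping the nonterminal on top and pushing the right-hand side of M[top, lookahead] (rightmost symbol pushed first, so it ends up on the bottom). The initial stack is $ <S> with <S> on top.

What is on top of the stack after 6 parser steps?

u

     Stack        Input        Action
  1  $ <S>        v v v u v $  expand <S> → v v <E>
  2  $ <E> v v    v v v u v $  match v
  3  $ <E> v      v v u v $    match v
  4  $ <E>        v u v $      expand <E> → <F> v u v
  5  $ v u v <F>  v u v $      expand <F> → ε
  6  $ v u v      v u v $      match v
Stack after step 6: $ v u (top = u).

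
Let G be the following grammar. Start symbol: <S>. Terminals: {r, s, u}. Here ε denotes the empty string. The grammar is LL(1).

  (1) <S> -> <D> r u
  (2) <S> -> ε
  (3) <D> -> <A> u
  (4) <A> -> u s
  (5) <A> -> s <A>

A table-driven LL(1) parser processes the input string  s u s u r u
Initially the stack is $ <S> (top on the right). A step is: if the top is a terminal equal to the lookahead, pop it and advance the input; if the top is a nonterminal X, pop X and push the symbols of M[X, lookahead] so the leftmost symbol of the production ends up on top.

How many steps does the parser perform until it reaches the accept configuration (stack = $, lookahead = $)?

10

step 1: stack=$ <S>  input=s u s u r u $  — expand <S> -> <D> r u
step 2: stack=$ u r <D>  input=s u s u r u $  — expand <D> -> <A> u
step 3: stack=$ u r u <A>  input=s u s u r u $  — expand <A> -> s <A>
step 4: stack=$ u r u <A> s  input=s u s u r u $  — match s
step 5: stack=$ u r u <A>  input=u s u r u $  — expand <A> -> u s
step 6: stack=$ u r u s u  input=u s u r u $  — match u
step 7: stack=$ u r u s  input=s u r u $  — match s
step 8: stack=$ u r u  input=u r u $  — match u
step 9: stack=$ u r  input=r u $  — match r
step 10: stack=$ u  input=u $  — match u
Accept reached after 10 steps.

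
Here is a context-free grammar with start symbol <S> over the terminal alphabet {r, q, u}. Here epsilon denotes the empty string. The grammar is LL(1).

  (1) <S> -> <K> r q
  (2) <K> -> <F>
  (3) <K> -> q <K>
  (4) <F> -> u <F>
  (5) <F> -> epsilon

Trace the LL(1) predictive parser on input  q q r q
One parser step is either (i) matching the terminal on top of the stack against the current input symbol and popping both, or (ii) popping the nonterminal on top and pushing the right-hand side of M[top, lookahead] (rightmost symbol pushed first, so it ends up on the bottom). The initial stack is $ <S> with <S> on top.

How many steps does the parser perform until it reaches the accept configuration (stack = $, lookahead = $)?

9

step 1: stack=$ <S>  input=q q r q $  — expand <S> -> <K> r q
step 2: stack=$ q r <K>  input=q q r q $  — expand <K> -> q <K>
step 3: stack=$ q r <K> q  input=q q r q $  — match q
step 4: stack=$ q r <K>  input=q r q $  — expand <K> -> q <K>
step 5: stack=$ q r <K> q  input=q r q $  — match q
step 6: stack=$ q r <K>  input=r q $  — expand <K> -> <F>
step 7: stack=$ q r <F>  input=r q $  — expand <F> -> epsilon
step 8: stack=$ q r  input=r q $  — match r
step 9: stack=$ q  input=q $  — match q
Accept reached after 9 steps.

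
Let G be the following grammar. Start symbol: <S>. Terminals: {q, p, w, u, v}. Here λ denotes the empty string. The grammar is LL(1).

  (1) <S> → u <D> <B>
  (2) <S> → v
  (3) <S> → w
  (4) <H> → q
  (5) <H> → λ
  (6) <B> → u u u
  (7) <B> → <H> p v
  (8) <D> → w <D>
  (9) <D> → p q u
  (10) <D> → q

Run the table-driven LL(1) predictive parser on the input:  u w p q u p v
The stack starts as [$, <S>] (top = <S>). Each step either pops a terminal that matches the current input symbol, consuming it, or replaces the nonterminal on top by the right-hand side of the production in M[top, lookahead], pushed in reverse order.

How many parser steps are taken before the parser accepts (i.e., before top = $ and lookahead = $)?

      Stack        Input            Action
   1  $ <S>        u w p q u p v $  expand <S> → u <D> <B>
   2  $ <B> <D> u  u w p q u p v $  match u
   3  $ <B> <D>    w p q u p v $    expand <D> → w <D>
   4  $ <B> <D> w  w p q u p v $    match w
   5  $ <B> <D>    p q u p v $      expand <D> → p q u
   6  $ <B> u q p  p q u p v $      match p
   7  $ <B> u q    q u p v $        match q
   8  $ <B> u      u p v $          match u
   9  $ <B>        p v $            expand <B> → <H> p v
  10  $ v p <H>    p v $            expand <H> → λ
  11  $ v p        p v $            match p
  12  $ v          v $              match v
Accept reached after 12 steps.

12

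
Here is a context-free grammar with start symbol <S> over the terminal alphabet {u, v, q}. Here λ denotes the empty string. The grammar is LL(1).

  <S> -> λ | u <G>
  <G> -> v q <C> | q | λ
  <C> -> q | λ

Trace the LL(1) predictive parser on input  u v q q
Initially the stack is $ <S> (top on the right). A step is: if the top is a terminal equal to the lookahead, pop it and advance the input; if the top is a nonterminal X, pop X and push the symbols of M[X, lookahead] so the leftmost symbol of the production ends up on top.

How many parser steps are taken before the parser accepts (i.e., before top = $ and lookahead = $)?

step 1: stack=$ <S>  input=u v q q $  — expand <S> -> u <G>
step 2: stack=$ <G> u  input=u v q q $  — match u
step 3: stack=$ <G>  input=v q q $  — expand <G> -> v q <C>
step 4: stack=$ <C> q v  input=v q q $  — match v
step 5: stack=$ <C> q  input=q q $  — match q
step 6: stack=$ <C>  input=q $  — expand <C> -> q
step 7: stack=$ q  input=q $  — match q
Accept reached after 7 steps.

7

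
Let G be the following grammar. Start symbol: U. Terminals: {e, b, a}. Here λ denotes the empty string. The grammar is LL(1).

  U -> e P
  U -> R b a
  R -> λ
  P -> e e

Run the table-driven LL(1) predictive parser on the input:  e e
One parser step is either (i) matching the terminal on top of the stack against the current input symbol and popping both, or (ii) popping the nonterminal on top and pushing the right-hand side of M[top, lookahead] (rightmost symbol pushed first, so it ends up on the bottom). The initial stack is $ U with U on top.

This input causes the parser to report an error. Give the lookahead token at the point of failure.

$

     Stack  Input  Action
  1  $ U    e e $  expand U -> e P
  2  $ P e  e e $  match e
  3  $ P    e $    expand P -> e e
  4  $ e e  e $    match e
  5  $ e    $      error: top is terminal e but lookahead is $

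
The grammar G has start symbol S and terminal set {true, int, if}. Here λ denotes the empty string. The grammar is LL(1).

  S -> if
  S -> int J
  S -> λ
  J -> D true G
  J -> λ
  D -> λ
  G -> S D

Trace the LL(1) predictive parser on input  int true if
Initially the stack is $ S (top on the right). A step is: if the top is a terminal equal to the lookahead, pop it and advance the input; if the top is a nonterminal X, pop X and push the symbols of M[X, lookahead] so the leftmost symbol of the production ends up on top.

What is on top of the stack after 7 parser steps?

if

     Stack       Input          Action
  1  $ S         int true if $  expand S -> int J
  2  $ J int     int true if $  match int
  3  $ J         true if $      expand J -> D true G
  4  $ G true D  true if $      expand D -> λ
  5  $ G true    true if $      match true
  6  $ G         if $           expand G -> S D
  7  $ D S       if $           expand S -> if
Stack after step 7: $ D if (top = if).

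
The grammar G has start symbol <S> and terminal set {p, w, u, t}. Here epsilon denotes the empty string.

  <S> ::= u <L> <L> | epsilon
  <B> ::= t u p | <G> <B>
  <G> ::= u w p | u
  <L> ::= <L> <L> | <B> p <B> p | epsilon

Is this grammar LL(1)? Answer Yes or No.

FIRST(<S>) = {epsilon, u}
FIRST(<B>) = {t, u}
FIRST(<G>) = {u}
FIRST(<L>) = {epsilon, t, u}
FOLLOW(<S>) = {$}
FOLLOW(<B>) = {p}
FOLLOW(<G>) = {t, u}
FOLLOW(<L>) = {$, t, u}
Cell M[<G>, u] receives both <G> ::= u w p and <G> ::= u — the grammar is not LL(1).

No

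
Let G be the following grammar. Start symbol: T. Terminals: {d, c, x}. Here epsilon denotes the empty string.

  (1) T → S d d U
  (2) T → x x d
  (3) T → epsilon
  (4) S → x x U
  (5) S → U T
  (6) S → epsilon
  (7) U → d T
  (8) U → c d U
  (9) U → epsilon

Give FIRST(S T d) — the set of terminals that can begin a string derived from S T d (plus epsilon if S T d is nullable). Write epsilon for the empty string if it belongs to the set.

FIRST(U) = {epsilon, c, d}
FIRST(T) = {epsilon, c, d, x}  (via S d d U)
FIRST(S) = {epsilon, c, d, x}  (via U T)
FIRST(S T d): take FIRST of each symbol in turn, carrying on past any symbol whose FIRST contains epsilon; result {c, d, x}.

{c, d, x}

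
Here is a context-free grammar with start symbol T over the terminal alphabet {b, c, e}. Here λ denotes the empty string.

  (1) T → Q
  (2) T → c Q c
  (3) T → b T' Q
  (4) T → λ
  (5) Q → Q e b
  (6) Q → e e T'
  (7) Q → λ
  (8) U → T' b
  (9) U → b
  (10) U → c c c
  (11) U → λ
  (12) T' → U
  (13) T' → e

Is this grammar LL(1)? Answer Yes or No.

No

FIRST(T) = {λ, b, c, e}
FIRST(Q) = {λ, e}
FIRST(U) = {λ, b, c, e}
FIRST(T') = {λ, b, c, e}
FOLLOW(T) = {$}
FOLLOW(Q) = {$, c, e}
FOLLOW(U) = {$, b, c, e}
FOLLOW(T') = {$, b, c, e}
Cell M[Q, e] receives both Q → Q e b and Q → e e T' and Q → λ — the grammar is not LL(1).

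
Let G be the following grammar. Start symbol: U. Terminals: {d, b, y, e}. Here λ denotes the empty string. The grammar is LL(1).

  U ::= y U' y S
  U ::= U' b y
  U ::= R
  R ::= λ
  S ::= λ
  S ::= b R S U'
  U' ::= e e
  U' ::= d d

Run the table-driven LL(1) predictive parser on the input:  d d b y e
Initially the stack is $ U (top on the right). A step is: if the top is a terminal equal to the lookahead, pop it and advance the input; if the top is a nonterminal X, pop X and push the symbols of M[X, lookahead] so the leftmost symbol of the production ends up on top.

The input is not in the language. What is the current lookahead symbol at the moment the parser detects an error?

e

step 1: stack=$ U  input=d d b y e $  — expand U ::= U' b y
step 2: stack=$ y b U'  input=d d b y e $  — expand U' ::= d d
step 3: stack=$ y b d d  input=d d b y e $  — match d
step 4: stack=$ y b d  input=d b y e $  — match d
step 5: stack=$ y b  input=b y e $  — match b
step 6: stack=$ y  input=y e $  — match y
step 7: stack=$  input=e $  — error: stack empty but input remains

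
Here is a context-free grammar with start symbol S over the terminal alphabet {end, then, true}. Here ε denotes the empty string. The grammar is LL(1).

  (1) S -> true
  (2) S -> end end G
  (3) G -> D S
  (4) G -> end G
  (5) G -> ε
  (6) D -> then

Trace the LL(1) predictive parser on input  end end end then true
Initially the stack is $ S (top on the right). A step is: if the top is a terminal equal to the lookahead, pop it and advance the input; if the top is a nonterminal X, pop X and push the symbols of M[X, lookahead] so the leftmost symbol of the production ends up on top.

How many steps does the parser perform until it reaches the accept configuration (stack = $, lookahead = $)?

      Stack        Input                    Action
   1  $ S          end end end then true $  expand S -> end end G
   2  $ G end end  end end end then true $  match end
   3  $ G end      end end then true $      match end
   4  $ G          end then true $          expand G -> end G
   5  $ G end      end then true $          match end
   6  $ G          then true $              expand G -> D S
   7  $ S D        then true $              expand D -> then
   8  $ S then     then true $              match then
   9  $ S          true $                   expand S -> true
  10  $ true       true $                   match true
Accept reached after 10 steps.

10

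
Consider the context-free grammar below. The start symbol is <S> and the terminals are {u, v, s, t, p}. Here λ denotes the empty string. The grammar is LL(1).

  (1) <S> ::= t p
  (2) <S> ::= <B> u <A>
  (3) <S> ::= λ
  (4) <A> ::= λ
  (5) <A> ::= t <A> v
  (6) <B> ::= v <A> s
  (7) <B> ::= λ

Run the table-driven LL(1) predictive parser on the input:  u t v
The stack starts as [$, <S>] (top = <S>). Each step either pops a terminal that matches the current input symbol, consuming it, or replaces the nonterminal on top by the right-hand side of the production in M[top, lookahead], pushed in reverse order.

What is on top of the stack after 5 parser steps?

step 1: stack=$ <S>  input=u t v $  — expand <S> ::= <B> u <A>
step 2: stack=$ <A> u <B>  input=u t v $  — expand <B> ::= λ
step 3: stack=$ <A> u  input=u t v $  — match u
step 4: stack=$ <A>  input=t v $  — expand <A> ::= t <A> v
step 5: stack=$ v <A> t  input=t v $  — match t
Stack after step 5: $ v <A> (top = <A>).

<A>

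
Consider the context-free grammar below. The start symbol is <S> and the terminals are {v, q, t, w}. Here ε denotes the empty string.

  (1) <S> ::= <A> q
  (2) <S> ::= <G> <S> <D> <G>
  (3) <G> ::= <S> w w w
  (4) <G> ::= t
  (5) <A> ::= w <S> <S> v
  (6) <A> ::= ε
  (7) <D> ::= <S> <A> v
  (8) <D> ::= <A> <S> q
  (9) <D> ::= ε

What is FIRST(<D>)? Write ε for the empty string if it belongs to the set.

{ε, q, t, w}

FIRST(<A>) = {ε, w}
FIRST(<S>) = {q, t, w}  (via <A> q, <G> <S> <D> <G>)
FIRST(<G>) = {q, t, w}  (via <S> w w w)
FIRST(<D>) = {ε, q, t, w}  (via <S> <A> v, <A> <S> q)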